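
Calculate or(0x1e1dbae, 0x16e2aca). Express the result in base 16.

0x1effbee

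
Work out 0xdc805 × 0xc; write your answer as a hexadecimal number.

0xa5603c

Multiply each base-16 digit by 12, carrying:
  5×12 = 60 → write c carry 3
  0×12+3 = 3 → write 3
  8×12 = 96 → write 0 carry 6
  c×12+6 = 150 → write 6 carry 9
  d×12+9 = 165 → write 5 carry 10
  remaining carry: a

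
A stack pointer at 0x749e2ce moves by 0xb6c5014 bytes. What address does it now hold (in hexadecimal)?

Add column by column in base 16, right to left:
  e+4 = 2 carry 1
  c+1+1 = e
  2+0 = 2
  e+5 = 3 carry 1
  9+c+1 = 6 carry 1
  4+6+1 = b
  7+b = 2 carry 1
  final carry 1

0x12b632e2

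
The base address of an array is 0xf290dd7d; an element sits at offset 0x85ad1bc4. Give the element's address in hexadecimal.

0x1783df941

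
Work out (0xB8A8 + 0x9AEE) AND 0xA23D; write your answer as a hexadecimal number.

Add column by column in base 16, right to left:
  8+E = 6 carry 1
  A+E+1 = 9 carry 1
  8+A+1 = 3 carry 1
  B+9+1 = 5 carry 1
  final carry 1
Sum = 0x15396; now AND with 0xA23D:
  1&0=0, 5&A=0, 3&2=2, 9&3=1, 6&D=4

0x214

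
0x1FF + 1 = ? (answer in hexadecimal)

0x200

The trailing 2 digits are F (max in base 16), so adding 1 cascades: they roll to 0 and the next digit up increments.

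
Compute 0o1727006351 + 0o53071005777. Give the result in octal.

0o55020014350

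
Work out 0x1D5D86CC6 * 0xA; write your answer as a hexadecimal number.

Multiply each base-16 digit by 10, carrying:
  6×10 = 60 → write C carry 3
  C×10+3 = 123 → write B carry 7
  C×10+7 = 127 → write F carry 7
  6×10+7 = 67 → write 3 carry 4
  8×10+4 = 84 → write 4 carry 5
  D×10+5 = 135 → write 7 carry 8
  5×10+8 = 58 → write A carry 3
  D×10+3 = 133 → write 5 carry 8
  1×10+8 = 18 → write 2 carry 1
  remaining carry: 1

0x125A743FBC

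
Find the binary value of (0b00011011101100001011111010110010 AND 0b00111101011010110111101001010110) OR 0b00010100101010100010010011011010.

0b00011011101100001011111010110010 AND 0b00111101011010110111101001010110 = 0b00011001001000000011101000010010.
Then OR with 0b00010100101010100010010011011010.

0b11101101010100011111011011010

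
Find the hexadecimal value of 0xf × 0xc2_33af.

Multiply each base-16 digit by 15, carrying:
  f×15 = 225 → write 1 carry 14
  a×15+14 = 164 → write 4 carry 10
  3×15+10 = 55 → write 7 carry 3
  3×15+3 = 48 → write 0 carry 3
  2×15+3 = 33 → write 1 carry 2
  c×15+2 = 182 → write 6 carry 11
  remaining carry: b

0xb610741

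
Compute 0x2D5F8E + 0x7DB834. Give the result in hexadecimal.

0xAB17C2

Add column by column in base 16, right to left:
  E+4 = 2 carry 1
  8+3+1 = C
  F+8 = 7 carry 1
  5+B+1 = 1 carry 1
  D+D+1 = B carry 1
  2+7+1 = A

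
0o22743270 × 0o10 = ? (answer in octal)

Multiply each base-8 digit by 8, carrying:
  0×8 = 0 → write 0
  7×8 = 56 → write 0 carry 7
  2×8+7 = 23 → write 7 carry 2
  3×8+2 = 26 → write 2 carry 3
  4×8+3 = 35 → write 3 carry 4
  7×8+4 = 60 → write 4 carry 7
  2×8+7 = 23 → write 7 carry 2
  2×8+2 = 18 → write 2 carry 2
  remaining carry: 2

0o227432700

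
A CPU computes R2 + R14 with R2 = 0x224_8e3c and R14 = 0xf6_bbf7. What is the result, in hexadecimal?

0x31b4a33

Add column by column in base 16, right to left:
  c+7 = 3 carry 1
  3+f+1 = 3 carry 1
  e+b+1 = a carry 1
  8+b+1 = 4 carry 1
  4+6+1 = b
  2+f = 1 carry 1
  2+0+1 = 3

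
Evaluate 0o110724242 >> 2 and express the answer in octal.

2 bits is not a whole number of base-8 digits; in binary: 1001000111010100010100010 >> 2 = 10010001110101000101000.

0o22165050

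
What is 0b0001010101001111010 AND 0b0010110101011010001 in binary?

0b0000010101001010000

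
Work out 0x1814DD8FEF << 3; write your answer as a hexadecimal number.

0xC0A6EC7F78

3 bits is not a whole number of base-16 digits; in binary: 1100000010100110111011000111111101111 << 3 = 1100000010100110111011000111111101111000.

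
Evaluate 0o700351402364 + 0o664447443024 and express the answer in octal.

0o1565021045410

Add column by column in base 8, right to left:
  4+4 = 0 carry 1
  6+2+1 = 1 carry 1
  3+0+1 = 4
  2+3 = 5
  0+4 = 4
  4+4 = 0 carry 1
  1+7+1 = 1 carry 1
  5+4+1 = 2 carry 1
  3+4+1 = 0 carry 1
  0+4+1 = 5
  0+6 = 6
  7+6 = 5 carry 1
  final carry 1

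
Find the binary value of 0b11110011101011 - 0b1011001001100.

0b10011010011111

Subtract column by column in base 2:
  1-0 → 1
  1-0 → 1
  0-1 → 1 (borrow)
  1-1-1 → 1 (borrow)
  0-0-1 → 1 (borrow)
  1-0-1 → 0
  1-1 → 0
  1-0 → 1
  0-0 → 0
  0-1 → 1 (borrow)
  1-1-1 → 1 (borrow)
  1-0-1 → 0
  1-1 → 0
  1-0 → 1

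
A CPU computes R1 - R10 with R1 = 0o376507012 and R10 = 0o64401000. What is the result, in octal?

0o312106012

Subtract column by column in base 8:
  2-0 → 2
  1-0 → 1
  0-0 → 0
  7-1 → 6
  0-0 → 0
  5-4 → 1
  6-4 → 2
  7-6 → 1
  3-0 → 3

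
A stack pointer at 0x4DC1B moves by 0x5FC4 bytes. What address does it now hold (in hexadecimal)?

0x53BDF

Add column by column in base 16, right to left:
  B+4 = F
  1+C = D
  C+F = B carry 1
  D+5+1 = 3 carry 1
  4+0+1 = 5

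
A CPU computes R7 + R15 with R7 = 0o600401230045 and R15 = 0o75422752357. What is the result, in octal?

0o676024202424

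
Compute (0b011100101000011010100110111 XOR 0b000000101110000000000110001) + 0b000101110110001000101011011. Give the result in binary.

0b100001111100100011001100001

First 0b011100101000011010100110111 XOR 0b000000101110000000000110001 = 0b011100000110011010100000110.
Add column by column in base 2, right to left:
  0+1 = 1
  1+1 = 0 carry 1
  1+0+1 = 0 carry 1
  0+1+1 = 0 carry 1
  0+1+1 = 0 carry 1
  0+0+1 = 1
  0+1 = 1
  0+0 = 0
  1+1 = 0 carry 1
  0+0+1 = 1
  1+0 = 1
  0+0 = 0
  1+1 = 0 carry 1
  1+0+1 = 0 carry 1
  0+0+1 = 1
  0+0 = 0
  1+1 = 0 carry 1
  1+1+1 = 1 carry 1
  0+0+1 = 1
  0+1 = 1
  0+1 = 1
  0+1 = 1
  0+0 = 0
  1+1 = 0 carry 1
  1+0+1 = 0 carry 1
  1+0+1 = 0 carry 1
  final carry 1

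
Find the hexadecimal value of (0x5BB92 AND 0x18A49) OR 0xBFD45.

0xBFF45

0x5BB92 AND 0x18A49 = 0x18A00.
Then OR with 0xBFD45.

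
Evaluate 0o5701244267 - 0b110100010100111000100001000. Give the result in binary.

0o5701244267 = 0b101111000001010100100010110111 in binary.
Subtract column by column in base 2:
  1-0 → 1
  1-0 → 1
  1-0 → 1
  0-1 → 1 (borrow)
  1-0-1 → 0
  1-0 → 1
  0-0 → 0
  1-0 → 1
  0-1 → 1 (borrow)
  0-0-1 → 1 (borrow)
  0-0-1 → 1 (borrow)
  1-0-1 → 0
  0-1 → 1 (borrow)
  0-1-1 → 0 (borrow)
  1-1-1 → 1 (borrow)
  0-0-1 → 1 (borrow)
  1-0-1 → 0
  0-1 → 1 (borrow)
  1-0-1 → 0
  0-1 → 1 (borrow)
  0-0-1 → 1 (borrow)
  0-0-1 → 1 (borrow)
  0-0-1 → 1 (borrow)
  0-1-1 → 0 (borrow)
  1-0-1 → 0
  1-1 → 0
  1-1 → 0
  1-0 → 1
  0-0 → 0
  1-0 → 1

0b101000011110101101011110101111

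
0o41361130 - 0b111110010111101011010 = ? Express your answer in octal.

0o31531376

0b111110010111101011010 = 0o7627532 in octal.
Subtract column by column in base 8:
  0-2 → 6 (borrow)
  3-3-1 → 7 (borrow)
  1-5-1 → 3 (borrow)
  1-7-1 → 1 (borrow)
  6-2-1 → 3
  3-6 → 5 (borrow)
  1-7-1 → 1 (borrow)
  4-0-1 → 3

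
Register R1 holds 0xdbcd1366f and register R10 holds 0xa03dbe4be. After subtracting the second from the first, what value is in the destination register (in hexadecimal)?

Subtract column by column in base 16:
  f-e → 1
  6-b → b (borrow)
  6-4-1 → 1
  3-e → 5 (borrow)
  1-b-1 → 5 (borrow)
  d-d-1 → f (borrow)
  c-3-1 → 8
  b-0 → b
  d-a → 3

0x3b8f551b1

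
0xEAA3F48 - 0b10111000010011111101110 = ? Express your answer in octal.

0o1623413532

0xEAA3F48 = 0o1652437510 in octal.
0b10111000010011111101110 = 0o27023756 in octal.
Subtract column by column in base 8:
  0-6 → 2 (borrow)
  1-5-1 → 3 (borrow)
  5-7-1 → 5 (borrow)
  7-3-1 → 3
  3-2 → 1
  4-0 → 4
  2-7 → 3 (borrow)
  5-2-1 → 2
  6-0 → 6
  1-0 → 1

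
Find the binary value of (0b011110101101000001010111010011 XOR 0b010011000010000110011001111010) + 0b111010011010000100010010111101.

0b1001000001001001011100001100110

First 0b011110101101000001010111010011 XOR 0b010011000010000110011001111010 = 0b001101101111000111001110101001.
Add column by column in base 2, right to left:
  1+1 = 0 carry 1
  0+0+1 = 1
  0+1 = 1
  1+1 = 0 carry 1
  0+1+1 = 0 carry 1
  1+1+1 = 1 carry 1
  0+0+1 = 1
  1+1 = 0 carry 1
  1+0+1 = 0 carry 1
  1+0+1 = 0 carry 1
  0+1+1 = 0 carry 1
  0+0+1 = 1
  1+0 = 1
  1+0 = 1
  1+1 = 0 carry 1
  0+0+1 = 1
  0+0 = 0
  0+0 = 0
  1+0 = 1
  1+1 = 0 carry 1
  1+0+1 = 0 carry 1
  1+1+1 = 1 carry 1
  0+1+1 = 0 carry 1
  1+0+1 = 0 carry 1
  1+0+1 = 0 carry 1
  0+1+1 = 0 carry 1
  1+0+1 = 0 carry 1
  1+1+1 = 1 carry 1
  0+1+1 = 0 carry 1
  0+1+1 = 0 carry 1
  final carry 1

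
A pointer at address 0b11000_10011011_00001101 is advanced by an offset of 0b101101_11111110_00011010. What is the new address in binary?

Add column by column in base 2, right to left:
  1+0 = 1
  0+1 = 1
  1+0 = 1
  1+1 = 0 carry 1
  0+1+1 = 0 carry 1
  0+0+1 = 1
  0+0 = 0
  0+0 = 0
  1+0 = 1
  1+1 = 0 carry 1
  0+1+1 = 0 carry 1
  1+1+1 = 1 carry 1
  1+1+1 = 1 carry 1
  0+1+1 = 0 carry 1
  0+1+1 = 0 carry 1
  1+1+1 = 1 carry 1
  0+1+1 = 0 carry 1
  0+0+1 = 1
  0+1 = 1
  1+1 = 0 carry 1
  1+0+1 = 0 carry 1
  0+1+1 = 0 carry 1
  final carry 1

0b10001101001100100100111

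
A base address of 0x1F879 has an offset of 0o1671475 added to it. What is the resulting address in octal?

0o2265666

0x1F879 = 0o374171 in octal.
Add column by column in base 8, right to left:
  1+5 = 6
  7+7 = 6 carry 1
  1+4+1 = 6
  4+1 = 5
  7+7 = 6 carry 1
  3+6+1 = 2 carry 1
  0+1+1 = 2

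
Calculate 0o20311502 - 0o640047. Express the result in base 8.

Subtract column by column in base 8:
  2-7 → 3 (borrow)
  0-4-1 → 3 (borrow)
  5-0-1 → 4
  1-0 → 1
  1-4 → 5 (borrow)
  3-6-1 → 4 (borrow)
  0-0-1 → 7 (borrow)
  2-0-1 → 1

0o17451433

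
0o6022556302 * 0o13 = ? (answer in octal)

Multiply each base-8 digit by 11, carrying:
  2×11 = 22 → write 6 carry 2
  0×11+2 = 2 → write 2
  3×11 = 33 → write 1 carry 4
  6×11+4 = 70 → write 6 carry 8
  5×11+8 = 63 → write 7 carry 7
  5×11+7 = 62 → write 6 carry 7
  2×11+7 = 29 → write 5 carry 3
  2×11+3 = 25 → write 1 carry 3
  0×11+3 = 3 → write 3
  6×11 = 66 → write 2 carry 8
  remaining carry: 10

0o102315676126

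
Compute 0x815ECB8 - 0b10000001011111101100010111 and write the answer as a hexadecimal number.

0x60FF1A1

0b10000001011111101100010111 = 0x205FB17 in hexadecimal.
Subtract column by column in base 16:
  8-7 → 1
  B-1 → A
  C-B → 1
  E-F → F (borrow)
  5-5-1 → F (borrow)
  1-0-1 → 0
  8-2 → 6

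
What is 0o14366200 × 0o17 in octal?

0o273155600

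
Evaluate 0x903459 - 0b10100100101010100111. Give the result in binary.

0x903459 = 0b100100000011010001011001 in binary.
Subtract column by column in base 2:
  1-1 → 0
  0-1 → 1 (borrow)
  0-1-1 → 0 (borrow)
  1-0-1 → 0
  1-0 → 1
  0-1 → 1 (borrow)
  1-0-1 → 0
  0-1 → 1 (borrow)
  0-0-1 → 1 (borrow)
  0-1-1 → 0 (borrow)
  1-0-1 → 0
  0-1 → 1 (borrow)
  1-0-1 → 0
  1-0 → 1
  0-1 → 1 (borrow)
  0-0-1 → 1 (borrow)
  0-0-1 → 1 (borrow)
  0-1-1 → 0 (borrow)
  0-0-1 → 1 (borrow)
  0-1-1 → 0 (borrow)
  1-0-1 → 0
  0-0 → 0
  0-0 → 0
  1-0 → 1

0b100001011110100110110010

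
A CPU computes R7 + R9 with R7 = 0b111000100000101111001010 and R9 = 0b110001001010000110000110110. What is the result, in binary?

0b111000001110001100000000000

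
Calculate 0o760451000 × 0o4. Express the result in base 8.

Multiply each base-8 digit by 4, carrying:
  0×4 = 0 → write 0
  0×4 = 0 → write 0
  0×4 = 0 → write 0
  1×4 = 4 → write 4
  5×4 = 20 → write 4 carry 2
  4×4+2 = 18 → write 2 carry 2
  0×4+2 = 2 → write 2
  6×4 = 24 → write 0 carry 3
  7×4+3 = 31 → write 7 carry 3
  remaining carry: 3

0o3702244000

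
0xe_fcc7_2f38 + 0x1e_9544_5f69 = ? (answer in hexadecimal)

0x2d920b8ea1

Add column by column in base 16, right to left:
  8+9 = 1 carry 1
  3+6+1 = a
  f+f = e carry 1
  2+5+1 = 8
  7+4 = b
  c+4 = 0 carry 1
  c+5+1 = 2 carry 1
  f+9+1 = 9 carry 1
  e+e+1 = d carry 1
  0+1+1 = 2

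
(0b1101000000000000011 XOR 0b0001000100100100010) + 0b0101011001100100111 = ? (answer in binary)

0b10001011110001001000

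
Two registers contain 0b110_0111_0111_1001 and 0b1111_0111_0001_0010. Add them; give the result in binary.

Add column by column in base 2, right to left:
  1+0 = 1
  0+1 = 1
  0+0 = 0
  1+0 = 1
  1+1 = 0 carry 1
  1+0+1 = 0 carry 1
  1+0+1 = 0 carry 1
  0+0+1 = 1
  1+1 = 0 carry 1
  1+1+1 = 1 carry 1
  1+1+1 = 1 carry 1
  0+0+1 = 1
  0+1 = 1
  1+1 = 0 carry 1
  1+1+1 = 1 carry 1
  0+1+1 = 0 carry 1
  final carry 1

0b10101111010001011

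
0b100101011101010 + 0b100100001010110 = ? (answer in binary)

Add column by column in base 2, right to left:
  0+0 = 0
  1+1 = 0 carry 1
  0+1+1 = 0 carry 1
  1+0+1 = 0 carry 1
  0+1+1 = 0 carry 1
  1+0+1 = 0 carry 1
  1+1+1 = 1 carry 1
  1+0+1 = 0 carry 1
  0+0+1 = 1
  1+0 = 1
  0+0 = 0
  1+1 = 0 carry 1
  0+0+1 = 1
  0+0 = 0
  1+1 = 0 carry 1
  final carry 1

0b1001001101000000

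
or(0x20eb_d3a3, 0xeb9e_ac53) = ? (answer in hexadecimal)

0xebfffff3

OR each hex digit independently (no carries):
  2|e=e, 0|b=b, e|9=f, b|e=f, d|a=f, 3|c=f, a|5=f, 3|3=3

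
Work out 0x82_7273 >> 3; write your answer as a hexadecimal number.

3 bits is not a whole number of base-16 digits; in binary: 100000100111001001110011 >> 3 = 100000100111001001110.

0x104E4E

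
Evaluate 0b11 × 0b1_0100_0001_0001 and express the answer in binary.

0b11110000110011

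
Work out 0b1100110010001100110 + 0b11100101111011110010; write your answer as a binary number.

Add column by column in base 2, right to left:
  0+0 = 0
  1+1 = 0 carry 1
  1+0+1 = 0 carry 1
  0+0+1 = 1
  0+1 = 1
  1+1 = 0 carry 1
  1+1+1 = 1 carry 1
  0+1+1 = 0 carry 1
  0+0+1 = 1
  0+1 = 1
  1+1 = 0 carry 1
  0+1+1 = 0 carry 1
  0+1+1 = 0 carry 1
  1+0+1 = 0 carry 1
  1+1+1 = 1 carry 1
  0+0+1 = 1
  0+0 = 0
  1+1 = 0 carry 1
  1+1+1 = 1 carry 1
  0+1+1 = 0 carry 1
  final carry 1

0b101001100001101011000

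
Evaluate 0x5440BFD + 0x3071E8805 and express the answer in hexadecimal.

0x30C629402

Add column by column in base 16, right to left:
  D+5 = 2 carry 1
  F+0+1 = 0 carry 1
  B+8+1 = 4 carry 1
  0+8+1 = 9
  4+E = 2 carry 1
  4+1+1 = 6
  5+7 = C
  0+0 = 0
  0+3 = 3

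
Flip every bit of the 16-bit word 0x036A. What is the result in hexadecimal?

0xFC95

Each hex digit d becomes F−d:
  0→F, 3→C, 6→9, A→5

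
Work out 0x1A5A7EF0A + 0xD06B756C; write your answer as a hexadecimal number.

Add column by column in base 16, right to left:
  A+C = 6 carry 1
  0+6+1 = 7
  F+5 = 4 carry 1
  E+7+1 = 6 carry 1
  7+B+1 = 3 carry 1
  A+6+1 = 1 carry 1
  5+0+1 = 6
  A+D = 7 carry 1
  1+0+1 = 2

0x276136476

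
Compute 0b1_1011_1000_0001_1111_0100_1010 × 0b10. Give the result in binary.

0b11011100000011111010010100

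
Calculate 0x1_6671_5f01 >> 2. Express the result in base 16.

0x599c57c0

2 bits is not a whole number of base-16 digits; in binary: 101100110011100010101111100000001 >> 2 = 1011001100111000101011111000000.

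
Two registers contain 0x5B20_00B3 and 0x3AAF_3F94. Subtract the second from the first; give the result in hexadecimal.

Subtract column by column in base 16:
  3-4 → F (borrow)
  B-9-1 → 1
  0-F → 1 (borrow)
  0-3-1 → C (borrow)
  0-F-1 → 0 (borrow)
  2-A-1 → 7 (borrow)
  B-A-1 → 0
  5-3 → 2

0x2070C11F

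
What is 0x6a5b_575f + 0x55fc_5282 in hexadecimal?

0xc057a9e1

Add column by column in base 16, right to left:
  f+2 = 1 carry 1
  5+8+1 = e
  7+2 = 9
  5+5 = a
  b+c = 7 carry 1
  5+f+1 = 5 carry 1
  a+5+1 = 0 carry 1
  6+5+1 = c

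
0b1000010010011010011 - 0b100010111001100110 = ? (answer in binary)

Subtract column by column in base 2:
  1-0 → 1
  1-1 → 0
  0-1 → 1 (borrow)
  0-0-1 → 1 (borrow)
  1-0-1 → 0
  0-1 → 1 (borrow)
  1-1-1 → 1 (borrow)
  1-0-1 → 0
  0-0 → 0
  0-1 → 1 (borrow)
  1-1-1 → 1 (borrow)
  0-1-1 → 0 (borrow)
  0-0-1 → 1 (borrow)
  1-1-1 → 1 (borrow)
  0-0-1 → 1 (borrow)
  0-0-1 → 1 (borrow)
  0-0-1 → 1 (borrow)
  0-1-1 → 0 (borrow)
  1-0-1 → 0

0b11111011001101101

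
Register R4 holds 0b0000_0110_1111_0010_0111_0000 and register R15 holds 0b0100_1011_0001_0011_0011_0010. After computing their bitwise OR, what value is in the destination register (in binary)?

0b010011111111001101110010

OR bit by bit (1 where either bit is 1):
  000001101111001001110000
| 010010110001001100110010
= 010011111111001101110010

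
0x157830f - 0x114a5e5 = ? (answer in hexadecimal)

Subtract column by column in base 16:
  f-5 → a
  0-e → 2 (borrow)
  3-5-1 → d (borrow)
  8-a-1 → d (borrow)
  7-4-1 → 2
  5-1 → 4
  1-1 → 0

0x42dd2a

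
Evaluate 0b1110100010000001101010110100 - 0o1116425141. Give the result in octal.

0o523370123

0b1110100010000001101010110100 = 0o1642015264 in octal.
Subtract column by column in base 8:
  4-1 → 3
  6-4 → 2
  2-1 → 1
  5-5 → 0
  1-2 → 7 (borrow)
  0-4-1 → 3 (borrow)
  2-6-1 → 3 (borrow)
  4-1-1 → 2
  6-1 → 5
  1-1 → 0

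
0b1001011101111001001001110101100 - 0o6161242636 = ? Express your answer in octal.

0o3175647016

0b1001011101111001001001110101100 = 0o11357111654 in octal.
Subtract column by column in base 8:
  4-6 → 6 (borrow)
  5-3-1 → 1
  6-6 → 0
  1-2 → 7 (borrow)
  1-4-1 → 4 (borrow)
  1-2-1 → 6 (borrow)
  7-1-1 → 5
  5-6 → 7 (borrow)
  3-1-1 → 1
  1-6 → 3 (borrow)
  1-0-1 → 0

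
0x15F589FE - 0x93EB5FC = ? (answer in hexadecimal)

Subtract column by column in base 16:
  E-C → 2
  F-F → 0
  9-5 → 4
  8-B → D (borrow)
  5-E-1 → 6 (borrow)
  F-3-1 → B
  5-9 → C (borrow)
  1-0-1 → 0

0xCB6D402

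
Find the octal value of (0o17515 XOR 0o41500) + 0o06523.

First 0o17515 XOR 0o41500 = 0o56015.
Add column by column in base 8, right to left:
  5+3 = 0 carry 1
  1+2+1 = 4
  0+5 = 5
  6+6 = 4 carry 1
  5+0+1 = 6

0o64540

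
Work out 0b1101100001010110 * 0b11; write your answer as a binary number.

0b101000100100000010

Multiply each base-2 digit by 3, carrying:
  0×3 = 0 → write 0
  1×3 = 3 → write 1 carry 1
  1×3+1 = 4 → write 0 carry 2
  0×3+2 = 2 → write 0 carry 1
  1×3+1 = 4 → write 0 carry 2
  0×3+2 = 2 → write 0 carry 1
  1×3+1 = 4 → write 0 carry 2
  0×3+2 = 2 → write 0 carry 1
  0×3+1 = 1 → write 1
  0×3 = 0 → write 0
  0×3 = 0 → write 0
  1×3 = 3 → write 1 carry 1
  1×3+1 = 4 → write 0 carry 2
  0×3+2 = 2 → write 0 carry 1
  1×3+1 = 4 → write 0 carry 2
  1×3+2 = 5 → write 1 carry 2
  remaining carry: 10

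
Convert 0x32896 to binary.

Expand each hex digit to 4 bits: 3=0011 2=0010 8=1000 9=1001 6=0110.

0b110010100010010110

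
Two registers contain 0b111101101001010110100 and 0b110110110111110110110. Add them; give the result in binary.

0b1110100100001001101010

Add column by column in base 2, right to left:
  0+0 = 0
  0+1 = 1
  1+1 = 0 carry 1
  0+0+1 = 1
  1+1 = 0 carry 1
  1+1+1 = 1 carry 1
  0+0+1 = 1
  1+1 = 0 carry 1
  0+1+1 = 0 carry 1
  1+1+1 = 1 carry 1
  0+1+1 = 0 carry 1
  0+1+1 = 0 carry 1
  1+0+1 = 0 carry 1
  0+1+1 = 0 carry 1
  1+1+1 = 1 carry 1
  1+0+1 = 0 carry 1
  0+1+1 = 0 carry 1
  1+1+1 = 1 carry 1
  1+0+1 = 0 carry 1
  1+1+1 = 1 carry 1
  1+1+1 = 1 carry 1
  final carry 1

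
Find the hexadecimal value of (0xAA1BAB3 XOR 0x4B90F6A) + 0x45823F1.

0x1270D9CA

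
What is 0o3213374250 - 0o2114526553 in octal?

Subtract column by column in base 8:
  0-3 → 5 (borrow)
  5-5-1 → 7 (borrow)
  2-5-1 → 4 (borrow)
  4-6-1 → 5 (borrow)
  7-2-1 → 4
  3-5 → 6 (borrow)
  3-4-1 → 6 (borrow)
  1-1-1 → 7 (borrow)
  2-1-1 → 0
  3-2 → 1

0o1076645475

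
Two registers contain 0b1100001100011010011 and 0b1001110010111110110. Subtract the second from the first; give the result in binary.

0b10011001011011101

Subtract column by column in base 2:
  1-0 → 1
  1-1 → 0
  0-1 → 1 (borrow)
  0-0-1 → 1 (borrow)
  1-1-1 → 1 (borrow)
  0-1-1 → 0 (borrow)
  1-1-1 → 1 (borrow)
  1-1-1 → 1 (borrow)
  0-1-1 → 0 (borrow)
  0-0-1 → 1 (borrow)
  0-1-1 → 0 (borrow)
  1-0-1 → 0
  1-0 → 1
  0-1 → 1 (borrow)
  0-1-1 → 0 (borrow)
  0-1-1 → 0 (borrow)
  0-0-1 → 1 (borrow)
  1-0-1 → 0
  1-1 → 0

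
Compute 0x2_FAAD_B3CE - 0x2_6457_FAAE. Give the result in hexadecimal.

0x9655B920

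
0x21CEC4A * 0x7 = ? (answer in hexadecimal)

Multiply each base-16 digit by 7, carrying:
  A×7 = 70 → write 6 carry 4
  4×7+4 = 32 → write 0 carry 2
  C×7+2 = 86 → write 6 carry 5
  E×7+5 = 103 → write 7 carry 6
  C×7+6 = 90 → write A carry 5
  1×7+5 = 12 → write C
  2×7 = 14 → write E

0xECA7606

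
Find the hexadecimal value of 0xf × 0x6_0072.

Multiply each base-16 digit by 15, carrying:
  2×15 = 30 → write e carry 1
  7×15+1 = 106 → write a carry 6
  0×15+6 = 6 → write 6
  0×15 = 0 → write 0
  6×15 = 90 → write a carry 5
  remaining carry: 5

0x5a06ae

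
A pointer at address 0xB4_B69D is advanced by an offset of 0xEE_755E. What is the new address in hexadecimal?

0x1A32BFB

Add column by column in base 16, right to left:
  D+E = B carry 1
  9+5+1 = F
  6+5 = B
  B+7 = 2 carry 1
  4+E+1 = 3 carry 1
  B+E+1 = A carry 1
  final carry 1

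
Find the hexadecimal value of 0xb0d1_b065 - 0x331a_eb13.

0x7db6c552

Subtract column by column in base 16:
  5-3 → 2
  6-1 → 5
  0-b → 5 (borrow)
  b-e-1 → c (borrow)
  1-a-1 → 6 (borrow)
  d-1-1 → b
  0-3 → d (borrow)
  b-3-1 → 7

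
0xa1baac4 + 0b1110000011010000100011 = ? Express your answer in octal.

0o1224757347

0xa1baac4 = 0o1206725304 in octal.
0b1110000011010000100011 = 0o16032043 in octal.
Add column by column in base 8, right to left:
  4+3 = 7
  0+4 = 4
  3+0 = 3
  5+2 = 7
  2+3 = 5
  7+0 = 7
  6+6 = 4 carry 1
  0+1+1 = 2
  2+0 = 2
  1+0 = 1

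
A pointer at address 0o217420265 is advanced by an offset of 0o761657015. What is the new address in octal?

Add column by column in base 8, right to left:
  5+5 = 2 carry 1
  6+1+1 = 0 carry 1
  2+0+1 = 3
  0+7 = 7
  2+5 = 7
  4+6 = 2 carry 1
  7+1+1 = 1 carry 1
  1+6+1 = 0 carry 1
  2+7+1 = 2 carry 1
  final carry 1

0o1201277302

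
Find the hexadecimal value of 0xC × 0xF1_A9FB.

0xB53F7C4

Multiply each base-16 digit by 12, carrying:
  B×12 = 132 → write 4 carry 8
  F×12+8 = 188 → write C carry 11
  9×12+11 = 119 → write 7 carry 7
  A×12+7 = 127 → write F carry 7
  1×12+7 = 19 → write 3 carry 1
  F×12+1 = 181 → write 5 carry 11
  remaining carry: B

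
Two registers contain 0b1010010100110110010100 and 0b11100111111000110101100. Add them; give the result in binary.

Add column by column in base 2, right to left:
  0+0 = 0
  0+0 = 0
  1+1 = 0 carry 1
  0+1+1 = 0 carry 1
  1+0+1 = 0 carry 1
  0+1+1 = 0 carry 1
  0+0+1 = 1
  1+1 = 0 carry 1
  1+1+1 = 1 carry 1
  0+0+1 = 1
  1+0 = 1
  1+0 = 1
  0+1 = 1
  0+1 = 1
  1+1 = 0 carry 1
  0+1+1 = 0 carry 1
  1+1+1 = 1 carry 1
  0+1+1 = 0 carry 1
  0+0+1 = 1
  1+0 = 1
  0+1 = 1
  1+1 = 0 carry 1
  0+1+1 = 0 carry 1
  final carry 1

0b100111010011111101000000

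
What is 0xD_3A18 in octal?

0o3235030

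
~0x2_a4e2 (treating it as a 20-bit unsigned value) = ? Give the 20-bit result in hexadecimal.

0xd5b1d

Each hex digit d becomes f−d:
  2→d, a→5, 4→b, e→1, 2→d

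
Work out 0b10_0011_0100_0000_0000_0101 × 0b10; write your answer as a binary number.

Multiply each base-2 digit by 2, carrying:
  1×2 = 2 → write 0 carry 1
  0×2+1 = 1 → write 1
  1×2 = 2 → write 0 carry 1
  0×2+1 = 1 → write 1
  0×2 = 0 → write 0
  0×2 = 0 → write 0
  0×2 = 0 → write 0
  0×2 = 0 → write 0
  0×2 = 0 → write 0
  0×2 = 0 → write 0
  0×2 = 0 → write 0
  0×2 = 0 → write 0
  0×2 = 0 → write 0
  0×2 = 0 → write 0
  1×2 = 2 → write 0 carry 1
  0×2+1 = 1 → write 1
  1×2 = 2 → write 0 carry 1
  1×2+1 = 3 → write 1 carry 1
  0×2+1 = 1 → write 1
  0×2 = 0 → write 0
  0×2 = 0 → write 0
  1×2 = 2 → write 0 carry 1
  remaining carry: 1

0b10001101000000000001010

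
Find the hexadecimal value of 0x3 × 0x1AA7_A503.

0x4FF6EF09

Multiply each base-16 digit by 3, carrying:
  3×3 = 9 → write 9
  0×3 = 0 → write 0
  5×3 = 15 → write F
  A×3 = 30 → write E carry 1
  7×3+1 = 22 → write 6 carry 1
  A×3+1 = 31 → write F carry 1
  A×3+1 = 31 → write F carry 1
  1×3+1 = 4 → write 4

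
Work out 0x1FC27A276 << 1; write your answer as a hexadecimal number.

0x3F84F44EC

1 bits is not a whole number of base-16 digits; in binary: 111111100001001111010001001110110 << 1 = 1111111000010011110100010011101100.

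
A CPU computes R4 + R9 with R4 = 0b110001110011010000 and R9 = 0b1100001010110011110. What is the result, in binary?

0b10010011001001101110

Add column by column in base 2, right to left:
  0+0 = 0
  0+1 = 1
  0+1 = 1
  0+1 = 1
  1+1 = 0 carry 1
  0+0+1 = 1
  1+0 = 1
  1+1 = 0 carry 1
  0+1+1 = 0 carry 1
  0+0+1 = 1
  1+1 = 0 carry 1
  1+0+1 = 0 carry 1
  1+1+1 = 1 carry 1
  0+0+1 = 1
  0+0 = 0
  0+0 = 0
  1+0 = 1
  1+1 = 0 carry 1
  0+1+1 = 0 carry 1
  final carry 1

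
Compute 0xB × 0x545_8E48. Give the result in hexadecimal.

0x39FD1D18

Multiply each base-16 digit by 11, carrying:
  8×11 = 88 → write 8 carry 5
  4×11+5 = 49 → write 1 carry 3
  E×11+3 = 157 → write D carry 9
  8×11+9 = 97 → write 1 carry 6
  5×11+6 = 61 → write D carry 3
  4×11+3 = 47 → write F carry 2
  5×11+2 = 57 → write 9 carry 3
  remaining carry: 3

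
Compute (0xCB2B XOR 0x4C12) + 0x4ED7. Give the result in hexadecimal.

First 0xCB2B XOR 0x4C12 = 0x8739.
Add column by column in base 16, right to left:
  9+7 = 0 carry 1
  3+D+1 = 1 carry 1
  7+E+1 = 6 carry 1
  8+4+1 = D

0xD610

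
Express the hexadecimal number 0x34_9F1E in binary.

0b1101001001111100011110

Expand each hex digit to 4 bits: 3=0011 4=0100 9=1001 F=1111 1=0001 E=1110.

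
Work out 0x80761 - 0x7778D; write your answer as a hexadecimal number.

0x8FD4

Subtract column by column in base 16:
  1-D → 4 (borrow)
  6-8-1 → D (borrow)
  7-7-1 → F (borrow)
  0-7-1 → 8 (borrow)
  8-7-1 → 0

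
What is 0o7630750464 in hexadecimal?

0x3e63d134

Each octal digit is 3 bits: 7=111 6=110 3=011 0=000 7=111 5=101 0=000 4=100 6=110 4=100.
Group the bits into nibbles: 0011 1110 0110 0011 1101 0001 0011 0100 → 3e63d134.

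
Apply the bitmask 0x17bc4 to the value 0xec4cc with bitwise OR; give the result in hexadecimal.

0xfffcc

OR each hex digit independently (no carries):
  e|1=f, c|7=f, 4|b=f, c|c=c, c|4=c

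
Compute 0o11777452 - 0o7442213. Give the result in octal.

0o2335237

Subtract column by column in base 8:
  2-3 → 7 (borrow)
  5-1-1 → 3
  4-2 → 2
  7-2 → 5
  7-4 → 3
  7-4 → 3
  1-7 → 2 (borrow)
  1-0-1 → 0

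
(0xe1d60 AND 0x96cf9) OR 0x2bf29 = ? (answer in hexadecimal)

0xe1d60 AND 0x96cf9 = 0x80c60.
Then OR with 0x2bf29.

0xabf69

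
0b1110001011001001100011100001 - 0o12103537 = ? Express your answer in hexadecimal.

0xe041182

0b1110001011001001100011100001 = 0xe2c98e1 in hexadecimal.
0o12103537 = 0x28875f in hexadecimal.
Subtract column by column in base 16:
  1-f → 2 (borrow)
  e-5-1 → 8
  8-7 → 1
  9-8 → 1
  c-8 → 4
  2-2 → 0
  e-0 → e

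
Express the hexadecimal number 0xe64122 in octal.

Expand each hex digit to 4 bits: e=1110 6=0110 4=0100 1=0001 2=0010 2=0010.
Group the bits in threes: 111 001 100 100 000 100 100 010 → 71440442.

0o71440442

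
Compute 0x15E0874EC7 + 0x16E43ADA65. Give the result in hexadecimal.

0x2CC4C2292C

Add column by column in base 16, right to left:
  7+5 = C
  C+6 = 2 carry 1
  E+A+1 = 9 carry 1
  4+D+1 = 2 carry 1
  7+A+1 = 2 carry 1
  8+3+1 = C
  0+4 = 4
  E+E = C carry 1
  5+6+1 = C
  1+1 = 2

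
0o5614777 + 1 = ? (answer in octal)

The trailing 3 digits are 7 (max in base 8), so adding 1 cascades: they roll to 0 and the next digit up increments.

0o5615000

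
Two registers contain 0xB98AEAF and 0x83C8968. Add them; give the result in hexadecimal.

0x13D53817

Add column by column in base 16, right to left:
  F+8 = 7 carry 1
  A+6+1 = 1 carry 1
  E+9+1 = 8 carry 1
  A+8+1 = 3 carry 1
  8+C+1 = 5 carry 1
  9+3+1 = D
  B+8 = 3 carry 1
  final carry 1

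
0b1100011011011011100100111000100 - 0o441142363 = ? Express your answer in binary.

0b1011110111010010000010011010001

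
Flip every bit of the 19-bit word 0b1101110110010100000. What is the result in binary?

0b0010001001101011111

Invert each bit: 1101110110010100000 → 0010001001101011111.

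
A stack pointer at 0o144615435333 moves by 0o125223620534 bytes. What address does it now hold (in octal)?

0o272041256067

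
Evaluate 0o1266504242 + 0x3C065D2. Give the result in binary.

0b1110100110101110111001110100

0o1266504242 = 0b1010110110101000100010100010 in binary.
0x3C065D2 = 0b11110000000110010111010010 in binary.
Add column by column in base 2, right to left:
  0+0 = 0
  1+1 = 0 carry 1
  0+0+1 = 1
  0+0 = 0
  0+1 = 1
  1+0 = 1
  0+1 = 1
  1+1 = 0 carry 1
  0+1+1 = 0 carry 1
  0+0+1 = 1
  0+1 = 1
  1+0 = 1
  0+0 = 0
  0+1 = 1
  0+1 = 1
  1+0 = 1
  0+0 = 0
  1+0 = 1
  0+0 = 0
  1+0 = 1
  1+0 = 1
  0+0 = 0
  1+1 = 0 carry 1
  1+1+1 = 1 carry 1
  0+1+1 = 0 carry 1
  1+1+1 = 1 carry 1
  0+0+1 = 1
  1+0 = 1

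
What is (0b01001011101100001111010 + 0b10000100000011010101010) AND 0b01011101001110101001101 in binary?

0b1001101001110100000100

Add column by column in base 2, right to left:
  0+0 = 0
  1+1 = 0 carry 1
  0+0+1 = 1
  1+1 = 0 carry 1
  1+0+1 = 0 carry 1
  1+1+1 = 1 carry 1
  1+0+1 = 0 carry 1
  0+1+1 = 0 carry 1
  0+0+1 = 1
  0+1 = 1
  0+1 = 1
  1+0 = 1
  1+0 = 1
  0+0 = 0
  1+0 = 1
  1+0 = 1
  1+0 = 1
  0+1 = 1
  1+0 = 1
  0+0 = 0
  0+0 = 0
  1+0 = 1
  0+1 = 1
Sum = 0b11001111101111100100100; now AND with 0b01011101001110101001101:
  11001111101111100100100
& 01011101001110101001101
= 01001101001110100000100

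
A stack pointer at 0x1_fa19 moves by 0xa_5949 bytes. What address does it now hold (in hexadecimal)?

0xc5362

Add column by column in base 16, right to left:
  9+9 = 2 carry 1
  1+4+1 = 6
  a+9 = 3 carry 1
  f+5+1 = 5 carry 1
  1+a+1 = c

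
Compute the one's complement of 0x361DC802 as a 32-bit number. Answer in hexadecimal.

0xC9E237FD

Each hex digit d becomes F−d:
  3→C, 6→9, 1→E, D→2, C→3, 8→7, 0→F, 2→D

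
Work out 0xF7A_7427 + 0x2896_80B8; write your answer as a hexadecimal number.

Add column by column in base 16, right to left:
  7+8 = F
  2+B = D
  4+0 = 4
  7+8 = F
  A+6 = 0 carry 1
  7+9+1 = 1 carry 1
  F+8+1 = 8 carry 1
  0+2+1 = 3

0x3810F4DF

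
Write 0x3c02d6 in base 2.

Expand each hex digit to 4 bits: 3=0011 c=1100 0=0000 2=0010 d=1101 6=0110.

0b1111000000001011010110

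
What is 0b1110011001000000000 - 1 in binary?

0b1110011000111111111

The trailing 9 digits are 0, so subtracting 1 borrows through: they become 1 and the next digit up decrements.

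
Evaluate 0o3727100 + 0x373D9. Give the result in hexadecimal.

0x132219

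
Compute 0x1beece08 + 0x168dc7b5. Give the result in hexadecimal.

Add column by column in base 16, right to left:
  8+5 = d
  0+b = b
  e+7 = 5 carry 1
  c+c+1 = 9 carry 1
  e+d+1 = c carry 1
  e+8+1 = 7 carry 1
  b+6+1 = 2 carry 1
  1+1+1 = 3

0x327c95bd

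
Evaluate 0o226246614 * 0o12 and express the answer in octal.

Multiply each base-8 digit by 10, carrying:
  4×10 = 40 → write 0 carry 5
  1×10+5 = 15 → write 7 carry 1
  6×10+1 = 61 → write 5 carry 7
  6×10+7 = 67 → write 3 carry 8
  4×10+8 = 48 → write 0 carry 6
  2×10+6 = 26 → write 2 carry 3
  6×10+3 = 63 → write 7 carry 7
  2×10+7 = 27 → write 3 carry 3
  2×10+3 = 23 → write 7 carry 2
  remaining carry: 2

0o2737203570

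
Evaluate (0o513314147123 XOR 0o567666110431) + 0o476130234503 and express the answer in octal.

First 0o513314147123 XOR 0o567666110431 = 0o074572057512.
Add column by column in base 8, right to left:
  2+3 = 5
  1+0 = 1
  5+5 = 2 carry 1
  7+4+1 = 4 carry 1
  5+3+1 = 1 carry 1
  0+2+1 = 3
  2+0 = 2
  7+3 = 2 carry 1
  5+1+1 = 7
  4+6 = 2 carry 1
  7+7+1 = 7 carry 1
  0+4+1 = 5

0o572722314215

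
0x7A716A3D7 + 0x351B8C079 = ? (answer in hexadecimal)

0xAF8CF6450

Add column by column in base 16, right to left:
  7+9 = 0 carry 1
  D+7+1 = 5 carry 1
  3+0+1 = 4
  A+C = 6 carry 1
  6+8+1 = F
  1+B = C
  7+1 = 8
  A+5 = F
  7+3 = A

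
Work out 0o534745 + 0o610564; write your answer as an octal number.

0o1345531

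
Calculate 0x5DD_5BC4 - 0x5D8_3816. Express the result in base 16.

Subtract column by column in base 16:
  4-6 → E (borrow)
  C-1-1 → A
  B-8 → 3
  5-3 → 2
  D-8 → 5
  D-D → 0
  5-5 → 0

0x523AE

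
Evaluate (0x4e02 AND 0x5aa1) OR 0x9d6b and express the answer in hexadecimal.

0x4e02 AND 0x5aa1 = 0x4a00.
Then OR with 0x9d6b.

0xdf6b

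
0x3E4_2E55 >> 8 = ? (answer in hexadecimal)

Shifting right by 8 bits = 2 hex digits: drop the last 2.

0x3E42E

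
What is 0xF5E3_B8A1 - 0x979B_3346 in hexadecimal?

Subtract column by column in base 16:
  1-6 → B (borrow)
  A-4-1 → 5
  8-3 → 5
  B-3 → 8
  3-B → 8 (borrow)
  E-9-1 → 4
  5-7 → E (borrow)
  F-9-1 → 5

0x5E48855B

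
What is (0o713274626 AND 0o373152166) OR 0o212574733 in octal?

0o713274626 AND 0o373152166 = 0o313050026.
Then OR with 0o212574733.

0o313574737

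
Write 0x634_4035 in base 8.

Expand each hex digit to 4 bits: 6=0110 3=0011 4=0100 4=0100 0=0000 3=0011 5=0101.
Group the bits in threes: 110 001 101 000 100 000 000 110 101 → 615040065.

0o615040065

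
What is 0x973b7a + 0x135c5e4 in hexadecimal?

0x1cd015e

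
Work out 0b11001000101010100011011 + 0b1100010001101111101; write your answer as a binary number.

0b11010100111100010011000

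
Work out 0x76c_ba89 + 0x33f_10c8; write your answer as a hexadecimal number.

Add column by column in base 16, right to left:
  9+8 = 1 carry 1
  8+c+1 = 5 carry 1
  a+0+1 = b
  b+1 = c
  c+f = b carry 1
  6+3+1 = a
  7+3 = a

0xaabcb51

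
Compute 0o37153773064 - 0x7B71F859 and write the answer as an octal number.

0x7B71F859 = 0o17334374131 in octal.
Subtract column by column in base 8:
  4-1 → 3
  6-3 → 3
  0-1 → 7 (borrow)
  3-4-1 → 6 (borrow)
  7-7-1 → 7 (borrow)
  7-3-1 → 3
  3-4 → 7 (borrow)
  5-3-1 → 1
  1-3 → 6 (borrow)
  7-7-1 → 7 (borrow)
  3-1-1 → 1

0o17617376733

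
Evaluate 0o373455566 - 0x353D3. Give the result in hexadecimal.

0x3EB07A3

0o373455566 = 0x3EE5B76 in hexadecimal.
Subtract column by column in base 16:
  6-3 → 3
  7-D → A (borrow)
  B-3-1 → 7
  5-5 → 0
  E-3 → B
  E-0 → E
  3-0 → 3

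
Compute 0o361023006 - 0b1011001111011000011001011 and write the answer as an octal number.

0o227072473

0b1011001111011000011001011 = 0o131730313 in octal.
Subtract column by column in base 8:
  6-3 → 3
  0-1 → 7 (borrow)
  0-3-1 → 4 (borrow)
  3-0-1 → 2
  2-3 → 7 (borrow)
  0-7-1 → 0 (borrow)
  1-1-1 → 7 (borrow)
  6-3-1 → 2
  3-1 → 2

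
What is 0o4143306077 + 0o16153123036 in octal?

0o22316431135

Add column by column in base 8, right to left:
  7+6 = 5 carry 1
  7+3+1 = 3 carry 1
  0+0+1 = 1
  6+3 = 1 carry 1
  0+2+1 = 3
  3+1 = 4
  3+3 = 6
  4+5 = 1 carry 1
  1+1+1 = 3
  4+6 = 2 carry 1
  0+1+1 = 2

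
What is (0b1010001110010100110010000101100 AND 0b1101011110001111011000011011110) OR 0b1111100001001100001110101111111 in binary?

0b1010001110010100110010000101100 AND 0b1101011110001111011000011011110 = 0b1000001110000100010000000001100.
Then OR with 0b1111100001001100001110101111111.

0b1111101111001100011110101111111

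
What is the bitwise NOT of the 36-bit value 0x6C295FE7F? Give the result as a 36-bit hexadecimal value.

Each hex digit d becomes F−d:
  6→9, C→3, 2→D, 9→6, 5→A, F→0, E→1, 7→8, F→0

0x93D6A0180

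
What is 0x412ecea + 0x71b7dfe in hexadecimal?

Add column by column in base 16, right to left:
  a+e = 8 carry 1
  e+f+1 = e carry 1
  c+d+1 = a carry 1
  e+7+1 = 6 carry 1
  2+b+1 = e
  1+1 = 2
  4+7 = b

0xb2e6ae8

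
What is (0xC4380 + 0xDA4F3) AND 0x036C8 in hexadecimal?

Add column by column in base 16, right to left:
  0+3 = 3
  8+F = 7 carry 1
  3+4+1 = 8
  4+A = E
  C+D = 9 carry 1
  final carry 1
Sum = 0x19E873; now AND with 0x036C8:
  1&0=0, 9&0=0, E&3=2, 8&6=0, 7&C=4, 3&8=0

0x2040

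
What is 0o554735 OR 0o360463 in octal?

0o774777

OR each oct digit independently (no carries):
  5|3=7, 5|6=7, 4|0=4, 7|4=7, 3|6=7, 5|3=7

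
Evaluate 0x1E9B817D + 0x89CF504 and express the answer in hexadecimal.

0x27387681

Add column by column in base 16, right to left:
  D+4 = 1 carry 1
  7+0+1 = 8
  1+5 = 6
  8+F = 7 carry 1
  B+C+1 = 8 carry 1
  9+9+1 = 3 carry 1
  E+8+1 = 7 carry 1
  1+0+1 = 2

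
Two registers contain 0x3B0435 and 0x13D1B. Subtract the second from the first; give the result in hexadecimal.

Subtract column by column in base 16:
  5-B → A (borrow)
  3-1-1 → 1
  4-D → 7 (borrow)
  0-3-1 → C (borrow)
  B-1-1 → 9
  3-0 → 3

0x39C71A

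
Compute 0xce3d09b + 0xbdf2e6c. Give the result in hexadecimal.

0x18c2ff07

Add column by column in base 16, right to left:
  b+c = 7 carry 1
  9+6+1 = 0 carry 1
  0+e+1 = f
  d+2 = f
  3+f = 2 carry 1
  e+d+1 = c carry 1
  c+b+1 = 8 carry 1
  final carry 1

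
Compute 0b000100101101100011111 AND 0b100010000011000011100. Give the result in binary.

AND bit by bit (1 only where both bits are 1):
  000100101101100011111
& 100010000011000011100
= 000000000001000011100

0b000000000001000011100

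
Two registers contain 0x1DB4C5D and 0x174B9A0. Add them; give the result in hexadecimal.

0x35005FD

Add column by column in base 16, right to left:
  D+0 = D
  5+A = F
  C+9 = 5 carry 1
  4+B+1 = 0 carry 1
  B+4+1 = 0 carry 1
  D+7+1 = 5 carry 1
  1+1+1 = 3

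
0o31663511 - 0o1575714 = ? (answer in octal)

0o30065575

Subtract column by column in base 8:
  1-4 → 5 (borrow)
  1-1-1 → 7 (borrow)
  5-7-1 → 5 (borrow)
  3-5-1 → 5 (borrow)
  6-7-1 → 6 (borrow)
  6-5-1 → 0
  1-1 → 0
  3-0 → 3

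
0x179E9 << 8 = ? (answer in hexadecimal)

Shifting left by 8 bits = 2 hex digits: append 2 zeros.

0x179E900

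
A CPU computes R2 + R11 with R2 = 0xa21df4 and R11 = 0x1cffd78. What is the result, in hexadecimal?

Add column by column in base 16, right to left:
  4+8 = c
  f+7 = 6 carry 1
  d+d+1 = b carry 1
  1+f+1 = 1 carry 1
  2+f+1 = 2 carry 1
  a+c+1 = 7 carry 1
  0+1+1 = 2

0x2721b6c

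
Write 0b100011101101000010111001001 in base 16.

0x47685C9

Group the bits into nibbles: 0100 0111 0110 1000 0101 1100 1001 → 47685C9.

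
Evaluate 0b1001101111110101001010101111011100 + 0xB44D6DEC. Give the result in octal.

0b1001101111110101001010101111011100 = 0o115765125734 in octal.
0xB44D6DEC = 0o26423266754 in octal.
Add column by column in base 8, right to left:
  4+4 = 0 carry 1
  3+5+1 = 1 carry 1
  7+7+1 = 7 carry 1
  5+6+1 = 4 carry 1
  2+6+1 = 1 carry 1
  1+2+1 = 4
  5+3 = 0 carry 1
  6+2+1 = 1 carry 1
  7+4+1 = 4 carry 1
  5+6+1 = 4 carry 1
  1+2+1 = 4
  1+0 = 1

0o144410414710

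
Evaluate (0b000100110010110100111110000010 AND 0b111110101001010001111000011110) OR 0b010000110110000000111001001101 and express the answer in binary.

0b000100110010110100111110000010 AND 0b111110101001010001111000011110 = 0b000100100000010000111000000010.
Then OR with 0b010000110110000000111001001101.

0b10100110110010000111001001111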